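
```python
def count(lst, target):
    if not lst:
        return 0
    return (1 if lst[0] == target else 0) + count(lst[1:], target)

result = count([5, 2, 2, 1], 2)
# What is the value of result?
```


count([5, 2, 2, 1], 2)
lst[0]=5 != 2: 0 + count([2, 2, 1], 2)
lst[0]=2 == 2: 1 + count([2, 1], 2)
lst[0]=2 == 2: 1 + count([1], 2)
lst[0]=1 != 2: 0 + count([], 2)
= 2


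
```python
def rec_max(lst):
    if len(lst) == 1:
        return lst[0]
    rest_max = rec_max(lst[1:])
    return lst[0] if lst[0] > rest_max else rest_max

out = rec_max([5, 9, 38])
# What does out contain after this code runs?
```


rec_max([5, 9, 38])
= compare 5 with rec_max([9, 38])
= compare 9 with rec_max([38])
Base: rec_max([38]) = 38
compare 9 with 38: max = 38
compare 5 with 38: max = 38
= 38


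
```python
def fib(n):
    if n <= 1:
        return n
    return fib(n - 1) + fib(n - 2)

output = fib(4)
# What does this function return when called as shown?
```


fib(4)
= fib(3) + fib(2)
= (fib(2) + fib(1)) + fib(2)
Computing bottom-up: fib(0)=0, fib(1)=1, fib(2)=1, fib(3)=2, fib(4)=3
= 3


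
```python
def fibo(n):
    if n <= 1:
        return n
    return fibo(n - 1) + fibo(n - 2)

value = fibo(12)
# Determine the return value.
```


fibo(12)
= fibo(11) + fibo(10)
= (fibo(10) + fibo(9)) + fibo(10)
Computing bottom-up: fibo(0)=0, fibo(1)=1, fibo(2)=1, fibo(3)=2, fibo(4)=3, fibo(5)=5, fibo(6)=8, fibo(7)=13, fibo(8)=21, fibo(9)=34, fibo(10)=55, fibo(11)=89, fibo(12)=144
= 144


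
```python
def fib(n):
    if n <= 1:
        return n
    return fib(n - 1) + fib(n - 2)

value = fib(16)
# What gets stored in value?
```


fib(16)
= fib(15) + fib(14)
= (fib(14) + fib(13)) + fib(14)
Computing bottom-up: fib(0)=0, fib(1)=1, fib(2)=1, fib(3)=2, fib(4)=3, fib(5)=5, fib(6)=8, fib(7)=13, fib(8)=21, fib(9)=34, fib(10)=55, fib(11)=89, fib(12)=144, fib(13)=233, fib(14)=377, fib(15)=610, fib(16)=987
= 987


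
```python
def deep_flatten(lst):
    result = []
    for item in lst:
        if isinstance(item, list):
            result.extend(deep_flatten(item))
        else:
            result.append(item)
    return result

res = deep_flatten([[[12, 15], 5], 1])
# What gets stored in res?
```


deep_flatten([[[12, 15], 5], 1])
Processing each element:
  [[12, 15], 5] is a list -> deep_flatten recursively -> [12, 15, 5]
  1 is not a list -> append 1
= [12, 15, 5, 1]


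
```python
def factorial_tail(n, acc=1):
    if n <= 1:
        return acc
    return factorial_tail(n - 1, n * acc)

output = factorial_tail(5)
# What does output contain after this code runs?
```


factorial_tail(5, 1)
= factorial_tail(4, 5 * 1) = factorial_tail(4, 5)
= factorial_tail(3, 4 * 5) = factorial_tail(3, 20)
= factorial_tail(2, 3 * 20) = factorial_tail(2, 60)
= factorial_tail(1, 2 * 60) = factorial_tail(1, 120)
n <= 1, return acc = 120


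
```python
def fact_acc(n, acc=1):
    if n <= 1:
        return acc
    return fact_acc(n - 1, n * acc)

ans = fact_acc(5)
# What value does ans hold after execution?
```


fact_acc(5, 1)
= fact_acc(4, 5 * 1) = fact_acc(4, 5)
= fact_acc(3, 4 * 5) = fact_acc(3, 20)
= fact_acc(2, 3 * 20) = fact_acc(2, 60)
= fact_acc(1, 2 * 60) = fact_acc(1, 120)
n <= 1, return acc = 120


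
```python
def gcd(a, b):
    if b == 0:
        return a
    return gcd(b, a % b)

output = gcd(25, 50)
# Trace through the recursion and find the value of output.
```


gcd(25, 50)
= gcd(50, 25 % 50) = gcd(50, 25)
= gcd(25, 50 % 25) = gcd(25, 0)
b == 0, return a = 25


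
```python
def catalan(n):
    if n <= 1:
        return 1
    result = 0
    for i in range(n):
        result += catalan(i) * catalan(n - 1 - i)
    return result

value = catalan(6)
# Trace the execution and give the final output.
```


catalan(6)
= sum of catalan(i) * catalan(6-1-i) for i in 0..5
First compute sub-values bottom-up:
  catalan(0) = 1, catalan(1) = 1
  catalan(2) = 1*1 + 1*1 = 2
  catalan(3) = 1*2 + 1*1 + 2*1 = 5
  catalan(4) = 1*5 + 1*2 + 2*1 + 5*1 = 14
  catalan(5) = 1*14 + 1*5 + 2*2 + 5*1 + 14*1 = 42
Now catalan(6):
  catalan(0)*catalan(5) = 1*42 = 42
  catalan(1)*catalan(4) = 1*14 = 14
  catalan(2)*catalan(3) = 2*5 = 10
  catalan(3)*catalan(2) = 5*2 = 10
  catalan(4)*catalan(1) = 14*1 = 14
  catalan(5)*catalan(0) = 42*1 = 42
= 42 + 14 + 10 + 10 + 14 + 42
= 132


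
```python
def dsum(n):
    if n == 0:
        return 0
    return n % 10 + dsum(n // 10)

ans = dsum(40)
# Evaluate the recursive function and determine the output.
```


dsum(40)
= 0 + dsum(4)
= 0 + 4 + dsum(0)
= 0 + 4 + 0
= 4


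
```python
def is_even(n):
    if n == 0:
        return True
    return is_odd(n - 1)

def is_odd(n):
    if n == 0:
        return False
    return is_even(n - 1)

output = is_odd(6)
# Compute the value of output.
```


is_odd(6)
= is_even(5)
= is_odd(4)
= is_even(3)
= is_odd(2)
= is_even(1)
= is_odd(0)
n == 0: return False
= False


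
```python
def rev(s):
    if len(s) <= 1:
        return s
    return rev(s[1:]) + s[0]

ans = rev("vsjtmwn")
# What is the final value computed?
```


rev("vsjtmwn")
= rev("sjtmwn") + "v"
= rev("jtmwn") + "s" + "v"
= rev("tmwn") + "j" + "s" + "v"
= rev("mwn") + "t" + "j" + "s" + "v"
= rev("wn") + "m" + "t" + "j" + "s" + "v"
= rev("n") + "w" + "m" + "t" + "j" + "s" + "v"
= "n" + "w" + "m" + "t" + "j" + "s" + "v"
= "nwmtjsv"


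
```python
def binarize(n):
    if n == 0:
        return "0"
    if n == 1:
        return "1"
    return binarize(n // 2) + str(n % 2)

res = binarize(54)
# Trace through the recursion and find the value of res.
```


binarize(54)
= binarize(27) + "0"
= binarize(13) + "1" + "0"
= binarize(6) + "1" + "1" + "0"
= binarize(3) + "0" + "1" + "1" + "0"
= binarize(1) + "1" + "0" + "1" + "1" + "0"
= "1" + "1" + "0" + "1" + "1" + "0"
= "110110"


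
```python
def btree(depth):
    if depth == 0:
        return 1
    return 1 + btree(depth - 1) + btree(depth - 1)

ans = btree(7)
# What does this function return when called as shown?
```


btree(7)
= 1 + btree(6) + btree(6)
= 1 + 2 * btree(6)
btree(k) = 2^(k+1) - 1
btree(0) = 1
btree(1) = 3
btree(2) = 7
btree(3) = 15
btree(4) = 31
btree(7) = 2^8 - 1 = 255


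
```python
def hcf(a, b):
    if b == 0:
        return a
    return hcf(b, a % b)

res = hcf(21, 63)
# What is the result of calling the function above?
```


hcf(21, 63)
= hcf(63, 21 % 63) = hcf(63, 21)
= hcf(21, 63 % 21) = hcf(21, 0)
b == 0, return a = 21


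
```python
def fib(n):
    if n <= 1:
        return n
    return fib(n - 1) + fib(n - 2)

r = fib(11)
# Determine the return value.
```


fib(11)
= fib(10) + fib(9)
= (fib(9) + fib(8)) + fib(9)
Computing bottom-up: fib(0)=0, fib(1)=1, fib(2)=1, fib(3)=2, fib(4)=3, fib(5)=5, fib(6)=8, fib(7)=13, fib(8)=21, fib(9)=34, fib(10)=55, fib(11)=89
= 89


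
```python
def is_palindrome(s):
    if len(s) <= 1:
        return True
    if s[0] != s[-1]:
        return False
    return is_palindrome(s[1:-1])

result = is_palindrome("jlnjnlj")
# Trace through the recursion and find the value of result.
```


is_palindrome("jlnjnlj")
"jlnjnlj": s[0]='j' == s[-1]='j' -> is_palindrome("lnjnl")
"lnjnl": s[0]='l' == s[-1]='l' -> is_palindrome("njn")
"njn": s[0]='n' == s[-1]='n' -> is_palindrome("j")
"j": len <= 1 -> True
= True


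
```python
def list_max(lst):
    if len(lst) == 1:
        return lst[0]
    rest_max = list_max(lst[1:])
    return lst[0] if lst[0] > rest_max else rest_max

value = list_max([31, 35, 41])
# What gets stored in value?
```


list_max([31, 35, 41])
= compare 31 with list_max([35, 41])
= compare 35 with list_max([41])
Base: list_max([41]) = 41
compare 35 with 41: max = 41
compare 31 with 41: max = 41
= 41


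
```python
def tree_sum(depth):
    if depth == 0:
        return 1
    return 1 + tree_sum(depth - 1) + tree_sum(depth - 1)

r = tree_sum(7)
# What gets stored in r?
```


tree_sum(7)
= 1 + tree_sum(6) + tree_sum(6)
= 1 + 2 * tree_sum(6)
tree_sum(k) = 2^(k+1) - 1
tree_sum(0) = 1
tree_sum(1) = 3
tree_sum(2) = 7
tree_sum(3) = 15
tree_sum(4) = 31
tree_sum(7) = 2^8 - 1 = 255


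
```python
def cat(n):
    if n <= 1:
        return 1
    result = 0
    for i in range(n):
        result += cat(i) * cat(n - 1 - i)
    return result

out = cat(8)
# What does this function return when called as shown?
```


cat(8)
= sum of cat(i) * cat(8-1-i) for i in 0..7
First compute sub-values bottom-up:
  cat(0) = 1, cat(1) = 1
  cat(2) = 1*1 + 1*1 = 2
  cat(3) = 1*2 + 1*1 + 2*1 = 5
  cat(4) = 1*5 + 1*2 + 2*1 + 5*1 = 14
  cat(5) = 1*14 + 1*5 + 2*2 + 5*1 + 14*1 = 42
  cat(6) = 1*42 + 1*14 + 2*5 + 5*2 + 14*1 + 42*1 = 132
  cat(7) = 1*132 + 1*42 + 2*14 + 5*5 + 14*2 + 42*1 + 132*1 = 429
Now cat(8):
  cat(0)*cat(7) = 1*429 = 429
  cat(1)*cat(6) = 1*132 = 132
  cat(2)*cat(5) = 2*42 = 84
  cat(3)*cat(4) = 5*14 = 70
  cat(4)*cat(3) = 14*5 = 70
  cat(5)*cat(2) = 42*2 = 84
  cat(6)*cat(1) = 132*1 = 132
  cat(7)*cat(0) = 429*1 = 429
= 429 + 132 + 84 + 70 + 70 + 84 + 132 + 429
= 1430


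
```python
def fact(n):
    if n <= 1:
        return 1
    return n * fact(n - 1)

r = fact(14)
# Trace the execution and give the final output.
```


fact(14)
= 14 * fact(13)
= 14 * 13 * fact(12)
= 14 * 13 * 12 * fact(11)
= 14 * 13 * 12 * 11 * fact(10)
= 14 * 13 * 12 * 11 * 10 * fact(9)
= 14 * 13 * 12 * 11 * 10 * 9 * fact(8)
= 14 * 13 * 12 * 11 * 10 * 9 * 8 * fact(7)
= 14 * 13 * 12 * 11 * 10 * 9 * 8 * 7 * fact(6)
= 14 * 13 * 12 * 11 * 10 * 9 * 8 * 7 * 6 * fact(5)
= 14 * 13 * 12 * 11 * 10 * 9 * 8 * 7 * 6 * 5 * fact(4)
= 14 * 13 * 12 * 11 * 10 * 9 * 8 * 7 * 6 * 5 * 4 * fact(3)
= 14 * 13 * 12 * 11 * 10 * 9 * 8 * 7 * 6 * 5 * 4 * 3 * fact(2)
= 14 * 13 * 12 * 11 * 10 * 9 * 8 * 7 * 6 * 5 * 4 * 3 * 2 * fact(1)
= 14 * 13 * 12 * 11 * 10 * 9 * 8 * 7 * 6 * 5 * 4 * 3 * 2 * 1
= 87178291200


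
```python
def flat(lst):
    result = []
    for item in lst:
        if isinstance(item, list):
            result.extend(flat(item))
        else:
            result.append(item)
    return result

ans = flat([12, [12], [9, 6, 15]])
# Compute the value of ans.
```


flat([12, [12], [9, 6, 15]])
Processing each element:
  12 is not a list -> append 12
  [12] is a list -> flat recursively -> [12]
  [9, 6, 15] is a list -> flat recursively -> [9, 6, 15]
= [12, 12, 9, 6, 15]


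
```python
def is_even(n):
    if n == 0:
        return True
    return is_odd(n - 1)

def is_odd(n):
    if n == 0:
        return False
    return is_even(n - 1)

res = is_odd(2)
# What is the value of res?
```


is_odd(2)
= is_even(1)
= is_odd(0)
n == 0: return False
= False


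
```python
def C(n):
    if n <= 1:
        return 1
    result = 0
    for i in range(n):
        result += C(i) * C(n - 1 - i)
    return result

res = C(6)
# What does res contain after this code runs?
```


C(6)
= sum of C(i) * C(6-1-i) for i in 0..5
First compute sub-values bottom-up:
  C(0) = 1, C(1) = 1
  C(2) = 1*1 + 1*1 = 2
  C(3) = 1*2 + 1*1 + 2*1 = 5
  C(4) = 1*5 + 1*2 + 2*1 + 5*1 = 14
  C(5) = 1*14 + 1*5 + 2*2 + 5*1 + 14*1 = 42
Now C(6):
  C(0)*C(5) = 1*42 = 42
  C(1)*C(4) = 1*14 = 14
  C(2)*C(3) = 2*5 = 10
  C(3)*C(2) = 5*2 = 10
  C(4)*C(1) = 14*1 = 14
  C(5)*C(0) = 42*1 = 42
= 42 + 14 + 10 + 10 + 14 + 42
= 132


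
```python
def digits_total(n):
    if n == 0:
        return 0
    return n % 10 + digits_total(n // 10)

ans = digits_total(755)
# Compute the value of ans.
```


digits_total(755)
= 5 + digits_total(75)
= 5 + 5 + digits_total(7)
= 5 + 5 + 7 + digits_total(0)
= 5 + 5 + 7 + 0
= 17


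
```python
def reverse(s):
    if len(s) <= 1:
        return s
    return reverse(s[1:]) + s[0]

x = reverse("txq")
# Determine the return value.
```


reverse("txq")
= reverse("xq") + "t"
= reverse("q") + "x" + "t"
= "q" + "x" + "t"
= "qxt"


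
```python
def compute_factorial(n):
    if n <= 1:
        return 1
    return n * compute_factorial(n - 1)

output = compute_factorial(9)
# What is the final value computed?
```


compute_factorial(9)
= 9 * compute_factorial(8)
= 9 * 8 * compute_factorial(7)
= 9 * 8 * 7 * compute_factorial(6)
= 9 * 8 * 7 * 6 * compute_factorial(5)
= 9 * 8 * 7 * 6 * 5 * compute_factorial(4)
= 9 * 8 * 7 * 6 * 5 * 4 * compute_factorial(3)
= 9 * 8 * 7 * 6 * 5 * 4 * 3 * compute_factorial(2)
= 9 * 8 * 7 * 6 * 5 * 4 * 3 * 2 * compute_factorial(1)
= 9 * 8 * 7 * 6 * 5 * 4 * 3 * 2 * 1
= 362880


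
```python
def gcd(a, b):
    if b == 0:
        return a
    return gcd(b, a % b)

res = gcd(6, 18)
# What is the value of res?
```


gcd(6, 18)
= gcd(18, 6 % 18) = gcd(18, 6)
= gcd(6, 18 % 6) = gcd(6, 0)
b == 0, return a = 6


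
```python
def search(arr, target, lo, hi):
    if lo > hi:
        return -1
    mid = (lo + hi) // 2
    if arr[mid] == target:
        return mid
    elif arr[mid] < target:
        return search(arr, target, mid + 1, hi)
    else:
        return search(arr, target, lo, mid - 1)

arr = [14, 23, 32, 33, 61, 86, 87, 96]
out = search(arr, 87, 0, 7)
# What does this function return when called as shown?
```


search(arr, 87, 0, 7)
lo=0, hi=7, mid=3, arr[mid]=33
33 < 87, search right half
lo=4, hi=7, mid=5, arr[mid]=86
86 < 87, search right half
lo=6, hi=7, mid=6, arr[mid]=87
arr[6] == 87, found at index 6
= 6


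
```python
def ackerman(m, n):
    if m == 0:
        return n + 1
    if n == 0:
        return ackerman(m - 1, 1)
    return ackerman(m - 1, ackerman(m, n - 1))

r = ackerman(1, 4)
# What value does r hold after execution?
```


ackerman(1, 4)
= ackerman(0, ackerman(1, 3))
First compute ackerman(1, 3) = 5
= ackerman(0, 5)
= 6


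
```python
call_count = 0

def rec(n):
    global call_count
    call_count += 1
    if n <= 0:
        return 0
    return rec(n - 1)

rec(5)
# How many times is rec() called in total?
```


rec(5) calls rec(4) calls ... calls rec(0)
Total calls: 5 + 1 (for base case) = 6


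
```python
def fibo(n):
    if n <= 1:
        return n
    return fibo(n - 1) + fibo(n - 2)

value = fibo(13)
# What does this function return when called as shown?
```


fibo(13)
= fibo(12) + fibo(11)
= (fibo(11) + fibo(10)) + fibo(11)
Computing bottom-up: fibo(0)=0, fibo(1)=1, fibo(2)=1, fibo(3)=2, fibo(4)=3, fibo(5)=5, fibo(6)=8, fibo(7)=13, fibo(8)=21, fibo(9)=34, fibo(10)=55, fibo(11)=89, fibo(12)=144, fibo(13)=233
= 233


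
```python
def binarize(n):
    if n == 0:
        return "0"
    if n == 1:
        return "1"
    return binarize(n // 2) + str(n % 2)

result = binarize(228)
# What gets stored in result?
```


binarize(228)
= binarize(114) + "0"
= binarize(57) + "0" + "0"
= binarize(28) + "1" + "0" + "0"
= binarize(14) + "0" + "1" + "0" + "0"
= binarize(7) + "0" + "0" + "1" + "0" + "0"
= binarize(3) + "1" + "0" + "0" + "1" + "0" + "0"
= binarize(1) + "1" + "1" + "0" + "0" + "1" + "0" + "0"
= "1" + "1" + "1" + "0" + "0" + "1" + "0" + "0"
= "11100100"


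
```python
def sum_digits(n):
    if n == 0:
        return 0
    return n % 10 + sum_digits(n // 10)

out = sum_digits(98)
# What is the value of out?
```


sum_digits(98)
= 8 + sum_digits(9)
= 8 + 9 + sum_digits(0)
= 8 + 9 + 0
= 17


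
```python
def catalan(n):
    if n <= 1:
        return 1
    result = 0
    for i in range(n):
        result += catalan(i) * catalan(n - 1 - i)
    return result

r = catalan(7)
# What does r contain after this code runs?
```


catalan(7)
= sum of catalan(i) * catalan(7-1-i) for i in 0..6
First compute sub-values bottom-up:
  catalan(0) = 1, catalan(1) = 1
  catalan(2) = 1*1 + 1*1 = 2
  catalan(3) = 1*2 + 1*1 + 2*1 = 5
  catalan(4) = 1*5 + 1*2 + 2*1 + 5*1 = 14
  catalan(5) = 1*14 + 1*5 + 2*2 + 5*1 + 14*1 = 42
  catalan(6) = 1*42 + 1*14 + 2*5 + 5*2 + 14*1 + 42*1 = 132
Now catalan(7):
  catalan(0)*catalan(6) = 1*132 = 132
  catalan(1)*catalan(5) = 1*42 = 42
  catalan(2)*catalan(4) = 2*14 = 28
  catalan(3)*catalan(3) = 5*5 = 25
  catalan(4)*catalan(2) = 14*2 = 28
  catalan(5)*catalan(1) = 42*1 = 42
  catalan(6)*catalan(0) = 132*1 = 132
= 132 + 42 + 28 + 25 + 28 + 42 + 132
= 429


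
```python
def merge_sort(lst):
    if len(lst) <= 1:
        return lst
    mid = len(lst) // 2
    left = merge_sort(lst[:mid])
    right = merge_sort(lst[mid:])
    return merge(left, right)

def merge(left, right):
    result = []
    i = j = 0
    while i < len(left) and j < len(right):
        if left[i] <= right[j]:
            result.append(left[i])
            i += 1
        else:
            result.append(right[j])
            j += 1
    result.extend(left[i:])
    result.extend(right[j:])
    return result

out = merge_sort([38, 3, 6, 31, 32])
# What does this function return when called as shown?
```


merge_sort([38, 3, 6, 31, 32])
Split into [38, 3] and [6, 31, 32]
Left sorted: [3, 38]
Right sorted: [6, 31, 32]
Merge [3, 38] and [6, 31, 32]
= [3, 6, 31, 32, 38]


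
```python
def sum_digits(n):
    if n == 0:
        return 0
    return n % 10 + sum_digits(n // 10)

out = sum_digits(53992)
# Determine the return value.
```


sum_digits(53992)
= 2 + sum_digits(5399)
= 2 + 9 + sum_digits(539)
= 2 + 9 + 9 + sum_digits(53)
= 2 + 9 + 9 + 3 + sum_digits(5)
= 2 + 9 + 9 + 3 + 5 + sum_digits(0)
= 2 + 9 + 9 + 3 + 5 + 0
= 28


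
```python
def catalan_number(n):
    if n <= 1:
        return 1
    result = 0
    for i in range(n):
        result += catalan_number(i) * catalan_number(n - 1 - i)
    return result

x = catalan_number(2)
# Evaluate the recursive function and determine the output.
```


catalan_number(2)
= sum of catalan_number(i) * catalan_number(2-1-i) for i in 0..1
  catalan_number(0)*catalan_number(1) = 1*1 = 1
  catalan_number(1)*catalan_number(0) = 1*1 = 1
= 1 + 1
= 2


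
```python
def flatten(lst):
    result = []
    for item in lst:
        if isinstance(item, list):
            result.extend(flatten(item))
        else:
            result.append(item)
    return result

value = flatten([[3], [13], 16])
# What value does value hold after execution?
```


flatten([[3], [13], 16])
Processing each element:
  [3] is a list -> flatten recursively -> [3]
  [13] is a list -> flatten recursively -> [13]
  16 is not a list -> append 16
= [3, 13, 16]


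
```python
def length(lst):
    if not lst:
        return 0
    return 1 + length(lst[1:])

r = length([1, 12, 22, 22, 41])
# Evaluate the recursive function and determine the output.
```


length([1, 12, 22, 22, 41])
= 1 + length([12, 22, 22, 41])
= 1 + 1 + length([22, 22, 41])
= 1 + 1 + 1 + length([22, 41])
= 1 + 1 + 1 + 1 + length([41])
= 1 + 1 + 1 + 1 + 1 + length([])
= 1 + 1 + 1 + 1 + 1 + 0
= 5


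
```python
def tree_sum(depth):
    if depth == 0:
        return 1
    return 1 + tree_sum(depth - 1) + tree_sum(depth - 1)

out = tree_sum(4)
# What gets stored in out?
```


tree_sum(4)
= 1 + tree_sum(3) + tree_sum(3)
= 1 + 2 * tree_sum(3)
tree_sum(k) = 2^(k+1) - 1
tree_sum(0) = 1
tree_sum(1) = 3
tree_sum(2) = 7
tree_sum(3) = 15
tree_sum(4) = 31
tree_sum(4) = 2^5 - 1 = 31


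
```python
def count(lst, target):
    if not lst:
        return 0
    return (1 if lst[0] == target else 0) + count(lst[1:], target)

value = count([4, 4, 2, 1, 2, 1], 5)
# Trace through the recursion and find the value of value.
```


count([4, 4, 2, 1, 2, 1], 5)
lst[0]=4 != 5: 0 + count([4, 2, 1, 2, 1], 5)
lst[0]=4 != 5: 0 + count([2, 1, 2, 1], 5)
lst[0]=2 != 5: 0 + count([1, 2, 1], 5)
lst[0]=1 != 5: 0 + count([2, 1], 5)
lst[0]=2 != 5: 0 + count([1], 5)
lst[0]=1 != 5: 0 + count([], 5)
= 0


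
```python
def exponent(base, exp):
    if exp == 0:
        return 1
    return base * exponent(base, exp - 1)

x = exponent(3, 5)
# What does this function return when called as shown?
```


exponent(3, 5)
= 3 * exponent(3, 4)
= 3 * 3 * exponent(3, 3)
= 3 * 3 * 3 * exponent(3, 2)
= 3 * 3 * 3 * 3 * exponent(3, 1)
= 3 * 3 * 3 * 3 * 3 * exponent(3, 0)
= 3 * 3 * 3 * 3 * 3 * 1
= 243


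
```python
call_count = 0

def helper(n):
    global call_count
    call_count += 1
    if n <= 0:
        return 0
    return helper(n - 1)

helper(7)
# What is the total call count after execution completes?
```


helper(7) calls helper(6) calls ... calls helper(0)
Total calls: 7 + 1 (for base case) = 8


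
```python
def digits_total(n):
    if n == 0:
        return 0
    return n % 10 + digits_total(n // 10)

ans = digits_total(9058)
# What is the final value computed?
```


digits_total(9058)
= 8 + digits_total(905)
= 8 + 5 + digits_total(90)
= 8 + 5 + 0 + digits_total(9)
= 8 + 5 + 0 + 9 + digits_total(0)
= 8 + 5 + 0 + 9 + 0
= 22


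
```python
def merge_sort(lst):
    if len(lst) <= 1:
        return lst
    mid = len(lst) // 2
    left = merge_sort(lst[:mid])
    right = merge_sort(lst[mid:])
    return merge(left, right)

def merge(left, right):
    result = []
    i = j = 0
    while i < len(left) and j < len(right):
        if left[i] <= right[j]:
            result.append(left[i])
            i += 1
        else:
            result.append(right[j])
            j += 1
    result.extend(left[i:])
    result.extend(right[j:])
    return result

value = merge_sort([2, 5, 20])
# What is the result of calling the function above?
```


merge_sort([2, 5, 20])
Split into [2] and [5, 20]
Left sorted: [2]
Right sorted: [5, 20]
Merge [2] and [5, 20]
= [2, 5, 20]


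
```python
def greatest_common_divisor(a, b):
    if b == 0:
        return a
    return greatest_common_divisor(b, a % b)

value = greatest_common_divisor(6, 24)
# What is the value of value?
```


greatest_common_divisor(6, 24)
= greatest_common_divisor(24, 6 % 24) = greatest_common_divisor(24, 6)
= greatest_common_divisor(6, 24 % 6) = greatest_common_divisor(6, 0)
b == 0, return a = 6


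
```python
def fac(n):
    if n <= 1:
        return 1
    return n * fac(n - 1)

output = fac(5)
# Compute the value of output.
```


fac(5)
= 5 * fac(4)
= 5 * 4 * fac(3)
= 5 * 4 * 3 * fac(2)
= 5 * 4 * 3 * 2 * fac(1)
= 5 * 4 * 3 * 2 * 1
= 120


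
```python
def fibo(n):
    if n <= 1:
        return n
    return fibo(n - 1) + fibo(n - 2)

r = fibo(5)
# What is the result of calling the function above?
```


fibo(5)
= fibo(4) + fibo(3)
= (fibo(3) + fibo(2)) + fibo(3)
Computing bottom-up: fibo(0)=0, fibo(1)=1, fibo(2)=1, fibo(3)=2, fibo(4)=3, fibo(5)=5
= 5


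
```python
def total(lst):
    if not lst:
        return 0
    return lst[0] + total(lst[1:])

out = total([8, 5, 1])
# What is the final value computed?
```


total([8, 5, 1])
= 8 + total([5, 1])
= 8 + 5 + total([1])
= 8 + 5 + 1 + total([])
= 8 + 5 + 1 + 0
= 14


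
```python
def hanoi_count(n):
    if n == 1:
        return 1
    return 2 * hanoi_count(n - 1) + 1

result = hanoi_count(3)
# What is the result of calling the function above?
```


hanoi_count(3)
= 2 * hanoi_count(2) + 1
= 2 * (2 * hanoi_count(1) + 1) + 1
Now compute bottom-up:
hanoi_count(1) = 1
hanoi_count(2) = 2 * 1 + 1 = 3
hanoi_count(3) = 2 * 3 + 1 = 7
= 7


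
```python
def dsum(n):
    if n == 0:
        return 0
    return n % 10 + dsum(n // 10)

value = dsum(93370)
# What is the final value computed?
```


dsum(93370)
= 0 + dsum(9337)
= 0 + 7 + dsum(933)
= 0 + 7 + 3 + dsum(93)
= 0 + 7 + 3 + 3 + dsum(9)
= 0 + 7 + 3 + 3 + 9 + dsum(0)
= 0 + 7 + 3 + 3 + 9 + 0
= 22


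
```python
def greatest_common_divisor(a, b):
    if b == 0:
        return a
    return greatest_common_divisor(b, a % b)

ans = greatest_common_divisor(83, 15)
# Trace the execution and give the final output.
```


greatest_common_divisor(83, 15)
= greatest_common_divisor(15, 83 % 15) = greatest_common_divisor(15, 8)
= greatest_common_divisor(8, 15 % 8) = greatest_common_divisor(8, 7)
= greatest_common_divisor(7, 8 % 7) = greatest_common_divisor(7, 1)
= greatest_common_divisor(1, 7 % 1) = greatest_common_divisor(1, 0)
b == 0, return a = 1


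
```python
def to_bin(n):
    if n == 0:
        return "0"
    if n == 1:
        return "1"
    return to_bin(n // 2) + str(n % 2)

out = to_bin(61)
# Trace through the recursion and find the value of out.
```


to_bin(61)
= to_bin(30) + "1"
= to_bin(15) + "0" + "1"
= to_bin(7) + "1" + "0" + "1"
= to_bin(3) + "1" + "1" + "0" + "1"
= to_bin(1) + "1" + "1" + "1" + "0" + "1"
= "1" + "1" + "1" + "1" + "0" + "1"
= "111101"


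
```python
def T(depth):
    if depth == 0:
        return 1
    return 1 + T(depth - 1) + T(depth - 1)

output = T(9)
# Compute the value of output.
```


T(9)
= 1 + T(8) + T(8)
= 1 + 2 * T(8)
T(k) = 2^(k+1) - 1
T(0) = 1
T(1) = 3
T(2) = 7
T(3) = 15
T(4) = 31
T(9) = 2^10 - 1 = 1023


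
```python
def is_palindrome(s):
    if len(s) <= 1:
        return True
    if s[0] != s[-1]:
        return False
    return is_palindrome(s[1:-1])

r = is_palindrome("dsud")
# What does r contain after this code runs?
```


is_palindrome("dsud")
"dsud": s[0]='d' == s[-1]='d' -> is_palindrome("su")
"su": s[0]='s' != s[-1]='u' -> False
= False


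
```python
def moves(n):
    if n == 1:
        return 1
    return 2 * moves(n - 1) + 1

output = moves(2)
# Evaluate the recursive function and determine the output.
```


moves(2)
= 2 * moves(1) + 1
Now compute bottom-up:
moves(1) = 1
moves(2) = 2 * 1 + 1 = 3
= 3


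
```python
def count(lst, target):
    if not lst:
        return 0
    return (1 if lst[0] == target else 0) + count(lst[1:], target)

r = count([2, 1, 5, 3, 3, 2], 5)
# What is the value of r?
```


count([2, 1, 5, 3, 3, 2], 5)
lst[0]=2 != 5: 0 + count([1, 5, 3, 3, 2], 5)
lst[0]=1 != 5: 0 + count([5, 3, 3, 2], 5)
lst[0]=5 == 5: 1 + count([3, 3, 2], 5)
lst[0]=3 != 5: 0 + count([3, 2], 5)
lst[0]=3 != 5: 0 + count([2], 5)
lst[0]=2 != 5: 0 + count([], 5)
= 1


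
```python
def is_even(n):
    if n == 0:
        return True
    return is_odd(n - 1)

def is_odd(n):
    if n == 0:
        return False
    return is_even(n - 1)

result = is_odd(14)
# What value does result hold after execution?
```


is_odd(14)
= is_even(13)
= is_odd(12)
= is_even(11)
= is_odd(10)
= is_even(9)
= is_odd(8)
= is_even(7)
= is_odd(6)
= is_even(5)
= is_odd(4)
= is_even(3)
= is_odd(2)
= is_even(1)
= is_odd(0)
n == 0: return False
= False


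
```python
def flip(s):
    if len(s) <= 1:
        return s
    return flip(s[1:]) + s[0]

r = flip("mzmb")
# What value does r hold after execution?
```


flip("mzmb")
= flip("zmb") + "m"
= flip("mb") + "z" + "m"
= flip("b") + "m" + "z" + "m"
= "b" + "m" + "z" + "m"
= "bmzm"


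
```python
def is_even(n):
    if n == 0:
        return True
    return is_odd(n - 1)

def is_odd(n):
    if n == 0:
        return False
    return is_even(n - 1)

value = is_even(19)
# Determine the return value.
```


is_even(19)
= is_odd(18)
= is_even(17)
= is_odd(16)
= is_even(15)
= is_odd(14)
= is_even(13)
= is_odd(12)
= is_even(11)
= is_odd(10)
= is_even(9)
= is_odd(8)
= is_even(7)
= is_odd(6)
= is_even(5)
= is_odd(4)
= is_even(3)
= is_odd(2)
= is_even(1)
= is_odd(0)
n == 0: return False
= False


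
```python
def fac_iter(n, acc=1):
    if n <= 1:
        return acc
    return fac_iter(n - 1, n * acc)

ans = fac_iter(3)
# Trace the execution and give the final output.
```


fac_iter(3, 1)
= fac_iter(2, 3 * 1) = fac_iter(2, 3)
= fac_iter(1, 2 * 3) = fac_iter(1, 6)
n <= 1, return acc = 6


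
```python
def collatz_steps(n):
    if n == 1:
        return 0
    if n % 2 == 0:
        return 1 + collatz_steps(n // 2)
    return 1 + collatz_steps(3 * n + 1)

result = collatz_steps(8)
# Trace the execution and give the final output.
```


collatz_steps(8)
8 is even -> collatz_steps(4)
4 is even -> collatz_steps(2)
2 is even -> collatz_steps(1)
Reached 1 after 3 steps
= 3


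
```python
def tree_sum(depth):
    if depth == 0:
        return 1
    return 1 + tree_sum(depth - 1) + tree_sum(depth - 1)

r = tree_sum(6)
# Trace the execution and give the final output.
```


tree_sum(6)
= 1 + tree_sum(5) + tree_sum(5)
= 1 + 2 * tree_sum(5)
tree_sum(k) = 2^(k+1) - 1
tree_sum(0) = 1
tree_sum(1) = 3
tree_sum(2) = 7
tree_sum(3) = 15
tree_sum(4) = 31
tree_sum(6) = 2^7 - 1 = 127


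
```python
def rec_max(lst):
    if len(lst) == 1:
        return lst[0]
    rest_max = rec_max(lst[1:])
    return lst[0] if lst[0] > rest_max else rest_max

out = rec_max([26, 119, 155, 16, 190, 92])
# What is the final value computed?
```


rec_max([26, 119, 155, 16, 190, 92])
= compare 26 with rec_max([119, 155, 16, 190, 92])
= compare 119 with rec_max([155, 16, 190, 92])
= compare 155 with rec_max([16, 190, 92])
= compare 16 with rec_max([190, 92])
= compare 190 with rec_max([92])
Base: rec_max([92]) = 92
compare 190 with 92: max = 190
compare 16 with 190: max = 190
compare 155 with 190: max = 190
compare 119 with 190: max = 190
compare 26 with 190: max = 190
= 190


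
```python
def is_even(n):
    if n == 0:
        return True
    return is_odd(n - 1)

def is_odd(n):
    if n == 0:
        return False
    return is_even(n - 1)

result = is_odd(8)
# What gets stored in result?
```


is_odd(8)
= is_even(7)
= is_odd(6)
= is_even(5)
= is_odd(4)
= is_even(3)
= is_odd(2)
= is_even(1)
= is_odd(0)
n == 0: return False
= False


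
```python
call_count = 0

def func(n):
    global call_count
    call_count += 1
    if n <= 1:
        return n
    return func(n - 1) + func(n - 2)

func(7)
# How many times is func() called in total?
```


func(7) calls func(6) and func(5); each non-base call branches into two more.
Let C(k) = total number of calls made by func(k), including the call to func(k) itself.
Base cases: C(0) = 1, C(1) = 1
Recurrence: C(k) = 1 + C(k-1) + C(k-2)
  C(2) = 1 + C(1) + C(0) = 1 + 1 + 1 = 3
  C(3) = 1 + C(2) + C(1) = 1 + 3 + 1 = 5
  C(4) = 1 + C(3) + C(2) = 1 + 5 + 3 = 9
  C(5) = 1 + C(4) + C(3) = 1 + 9 + 5 = 15
  C(6) = 1 + C(5) + C(4) = 1 + 15 + 9 = 25
  C(7) = 1 + C(6) + C(5) = 1 + 25 + 15 = 41
Total calls = C(7) = 41


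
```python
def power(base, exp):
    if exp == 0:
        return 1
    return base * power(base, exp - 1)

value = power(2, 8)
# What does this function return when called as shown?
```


power(2, 8)
= 2 * power(2, 7)
= 2 * 2 * power(2, 6)
= 2 * 2 * 2 * power(2, 5)
= 2 * 2 * 2 * 2 * power(2, 4)
= 2 * 2 * 2 * 2 * 2 * power(2, 3)
= 2 * 2 * 2 * 2 * 2 * 2 * power(2, 2)
= 2 * 2 * 2 * 2 * 2 * 2 * 2 * power(2, 1)
= 2 * 2 * 2 * 2 * 2 * 2 * 2 * 2 * power(2, 0)
= 2 * 2 * 2 * 2 * 2 * 2 * 2 * 2 * 1
= 256


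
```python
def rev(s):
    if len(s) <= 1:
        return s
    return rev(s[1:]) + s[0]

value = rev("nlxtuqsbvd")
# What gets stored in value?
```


rev("nlxtuqsbvd")
= rev("lxtuqsbvd") + "n"
= rev("xtuqsbvd") + "l" + "n"
= rev("tuqsbvd") + "x" + "l" + "n"
= rev("uqsbvd") + "t" + "x" + "l" + "n"
= rev("qsbvd") + "u" + "t" + "x" + "l" + "n"
= rev("sbvd") + "q" + "u" + "t" + "x" + "l" + "n"
= rev("bvd") + "s" + "q" + "u" + "t" + "x" + "l" + "n"
= rev("vd") + "b" + "s" + "q" + "u" + "t" + "x" + "l" + "n"
= rev("d") + "v" + "b" + "s" + "q" + "u" + "t" + "x" + "l" + "n"
= "d" + "v" + "b" + "s" + "q" + "u" + "t" + "x" + "l" + "n"
= "dvbsqutxln"


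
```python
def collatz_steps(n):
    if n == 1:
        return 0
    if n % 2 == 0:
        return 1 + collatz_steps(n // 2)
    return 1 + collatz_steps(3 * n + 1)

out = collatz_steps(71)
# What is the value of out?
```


collatz_steps(71)
71 is odd -> 3*71+1 = 214 -> collatz_steps(214)
214 is even -> collatz_steps(107)
107 is odd -> 3*107+1 = 322 -> collatz_steps(322)
322 is even -> collatz_steps(161)
161 is odd -> 3*161+1 = 484 -> collatz_steps(484)
484 is even -> collatz_steps(242)
242 is even -> collatz_steps(121)
121 is odd -> 3*121+1 = 364 -> collatz_steps(364)
364 is even -> collatz_steps(182)
182 is even -> collatz_steps(91)
91 is odd -> 3*91+1 = 274 -> collatz_steps(274)
274 is even -> collatz_steps(137)
137 is odd -> 3*137+1 = 412 -> collatz_steps(412)
412 is even -> collatz_steps(206)
206 is even -> collatz_steps(103)
103 is odd -> 3*103+1 = 310 -> collatz_steps(310)
310 is even -> collatz_steps(155)
155 is odd -> 3*155+1 = 466 -> collatz_steps(466)
466 is even -> collatz_steps(233)
233 is odd -> 3*233+1 = 700 -> collatz_steps(700)
700 is even -> collatz_steps(350)
350 is even -> collatz_steps(175)
175 is odd -> 3*175+1 = 526 -> collatz_steps(526)
526 is even -> collatz_steps(263)
263 is odd -> 3*263+1 = 790 -> collatz_steps(790)
790 is even -> collatz_steps(395)
395 is odd -> 3*395+1 = 1186 -> collatz_steps(1186)
1186 is even -> collatz_steps(593)
593 is odd -> 3*593+1 = 1780 -> collatz_steps(1780)
1780 is even -> collatz_steps(890)
890 is even -> collatz_steps(445)
445 is odd -> 3*445+1 = 1336 -> collatz_steps(1336)
1336 is even -> collatz_steps(668)
668 is even -> collatz_steps(334)
334 is even -> collatz_steps(167)
167 is odd -> 3*167+1 = 502 -> collatz_steps(502)
502 is even -> collatz_steps(251)
251 is odd -> 3*251+1 = 754 -> collatz_steps(754)
754 is even -> collatz_steps(377)
377 is odd -> 3*377+1 = 1132 -> collatz_steps(1132)
1132 is even -> collatz_steps(566)
566 is even -> collatz_steps(283)
283 is odd -> 3*283+1 = 850 -> collatz_steps(850)
850 is even -> collatz_steps(425)
425 is odd -> 3*425+1 = 1276 -> collatz_steps(1276)
1276 is even -> collatz_steps(638)
638 is even -> collatz_steps(319)
319 is odd -> 3*319+1 = 958 -> collatz_steps(958)
958 is even -> collatz_steps(479)
479 is odd -> 3*479+1 = 1438 -> collatz_steps(1438)
1438 is even -> collatz_steps(719)
719 is odd -> 3*719+1 = 2158 -> collatz_steps(2158)
2158 is even -> collatz_steps(1079)
1079 is odd -> 3*1079+1 = 3238 -> collatz_steps(3238)
3238 is even -> collatz_steps(1619)
1619 is odd -> 3*1619+1 = 4858 -> collatz_steps(4858)
4858 is even -> collatz_steps(2429)
2429 is odd -> 3*2429+1 = 7288 -> collatz_steps(7288)
7288 is even -> collatz_steps(3644)
3644 is even -> collatz_steps(1822)
1822 is even -> collatz_steps(911)
911 is odd -> 3*911+1 = 2734 -> collatz_steps(2734)
2734 is even -> collatz_steps(1367)
1367 is odd -> 3*1367+1 = 4102 -> collatz_steps(4102)
4102 is even -> collatz_steps(2051)
2051 is odd -> 3*2051+1 = 6154 -> collatz_steps(6154)
6154 is even -> collatz_steps(3077)
3077 is odd -> 3*3077+1 = 9232 -> collatz_steps(9232)
9232 is even -> collatz_steps(4616)
4616 is even -> collatz_steps(2308)
2308 is even -> collatz_steps(1154)
1154 is even -> collatz_steps(577)
577 is odd -> 3*577+1 = 1732 -> collatz_steps(1732)
1732 is even -> collatz_steps(866)
866 is even -> collatz_steps(433)
433 is odd -> 3*433+1 = 1300 -> collatz_steps(1300)
1300 is even -> collatz_steps(650)
650 is even -> collatz_steps(325)
325 is odd -> 3*325+1 = 976 -> collatz_steps(976)
976 is even -> collatz_steps(488)
488 is even -> collatz_steps(244)
244 is even -> collatz_steps(122)
122 is even -> collatz_steps(61)
61 is odd -> 3*61+1 = 184 -> collatz_steps(184)
184 is even -> collatz_steps(92)
92 is even -> collatz_steps(46)
46 is even -> collatz_steps(23)
23 is odd -> 3*23+1 = 70 -> collatz_steps(70)
70 is even -> collatz_steps(35)
35 is odd -> 3*35+1 = 106 -> collatz_steps(106)
106 is even -> collatz_steps(53)
53 is odd -> 3*53+1 = 160 -> collatz_steps(160)
160 is even -> collatz_steps(80)
80 is even -> collatz_steps(40)
40 is even -> collatz_steps(20)
20 is even -> collatz_steps(10)
10 is even -> collatz_steps(5)
5 is odd -> 3*5+1 = 16 -> collatz_steps(16)
16 is even -> collatz_steps(8)
8 is even -> collatz_steps(4)
4 is even -> collatz_steps(2)
2 is even -> collatz_steps(1)
Reached 1 after 102 steps
= 102


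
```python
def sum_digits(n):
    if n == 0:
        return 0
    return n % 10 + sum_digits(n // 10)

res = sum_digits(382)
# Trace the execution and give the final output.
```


sum_digits(382)
= 2 + sum_digits(38)
= 2 + 8 + sum_digits(3)
= 2 + 8 + 3 + sum_digits(0)
= 2 + 8 + 3 + 0
= 13


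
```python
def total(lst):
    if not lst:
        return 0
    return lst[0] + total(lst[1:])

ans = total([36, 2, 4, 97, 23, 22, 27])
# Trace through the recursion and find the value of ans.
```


total([36, 2, 4, 97, 23, 22, 27])
= 36 + total([2, 4, 97, 23, 22, 27])
= 36 + 2 + total([4, 97, 23, 22, 27])
= 36 + 2 + 4 + total([97, 23, 22, 27])
= 36 + 2 + 4 + 97 + total([23, 22, 27])
= 36 + 2 + 4 + 97 + 23 + total([22, 27])
= 36 + 2 + 4 + 97 + 23 + 22 + total([27])
= 36 + 2 + 4 + 97 + 23 + 22 + 27 + total([])
= 36 + 2 + 4 + 97 + 23 + 22 + 27 + 0
= 211


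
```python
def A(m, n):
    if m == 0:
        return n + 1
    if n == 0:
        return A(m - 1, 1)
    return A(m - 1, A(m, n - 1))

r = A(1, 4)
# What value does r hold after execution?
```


A(1, 4)
= A(0, A(1, 3))
First compute A(1, 3) = 5
= A(0, 5)
= 6


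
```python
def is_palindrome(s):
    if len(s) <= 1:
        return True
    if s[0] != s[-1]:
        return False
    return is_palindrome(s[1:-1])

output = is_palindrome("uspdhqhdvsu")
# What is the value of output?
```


is_palindrome("uspdhqhdvsu")
"uspdhqhdvsu": s[0]='u' == s[-1]='u' -> is_palindrome("spdhqhdvs")
"spdhqhdvs": s[0]='s' == s[-1]='s' -> is_palindrome("pdhqhdv")
"pdhqhdv": s[0]='p' != s[-1]='v' -> False
= False


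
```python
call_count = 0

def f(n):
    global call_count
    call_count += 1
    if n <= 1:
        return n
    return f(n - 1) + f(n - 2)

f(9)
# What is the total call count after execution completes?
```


f(9) calls f(8) and f(7); each non-base call branches into two more.
Let C(k) = total number of calls made by f(k), including the call to f(k) itself.
Base cases: C(0) = 1, C(1) = 1
Recurrence: C(k) = 1 + C(k-1) + C(k-2)
  C(2) = 1 + C(1) + C(0) = 1 + 1 + 1 = 3
  C(3) = 1 + C(2) + C(1) = 1 + 3 + 1 = 5
  C(4) = 1 + C(3) + C(2) = 1 + 5 + 3 = 9
  C(5) = 1 + C(4) + C(3) = 1 + 9 + 5 = 15
  C(6) = 1 + C(5) + C(4) = 1 + 15 + 9 = 25
  C(7) = 1 + C(6) + C(5) = 1 + 25 + 15 = 41
  C(8) = 1 + C(7) + C(6) = 1 + 41 + 25 = 67
  C(9) = 1 + C(8) + C(7) = 1 + 67 + 41 = 109
Total calls = C(9) = 109


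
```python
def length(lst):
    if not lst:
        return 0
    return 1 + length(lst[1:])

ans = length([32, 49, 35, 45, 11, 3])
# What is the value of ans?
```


length([32, 49, 35, 45, 11, 3])
= 1 + length([49, 35, 45, 11, 3])
= 1 + 1 + length([35, 45, 11, 3])
= 1 + 1 + 1 + length([45, 11, 3])
= 1 + 1 + 1 + 1 + length([11, 3])
= 1 + 1 + 1 + 1 + 1 + length([3])
= 1 + 1 + 1 + 1 + 1 + 1 + length([])
= 1 + 1 + 1 + 1 + 1 + 1 + 0
= 6


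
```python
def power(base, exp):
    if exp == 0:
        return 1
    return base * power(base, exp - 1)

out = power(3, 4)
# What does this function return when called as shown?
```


power(3, 4)
= 3 * power(3, 3)
= 3 * 3 * power(3, 2)
= 3 * 3 * 3 * power(3, 1)
= 3 * 3 * 3 * 3 * power(3, 0)
= 3 * 3 * 3 * 3 * 1
= 81


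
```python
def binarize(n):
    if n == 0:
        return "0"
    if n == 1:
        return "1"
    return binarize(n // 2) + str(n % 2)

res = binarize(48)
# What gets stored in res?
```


binarize(48)
= binarize(24) + "0"
= binarize(12) + "0" + "0"
= binarize(6) + "0" + "0" + "0"
= binarize(3) + "0" + "0" + "0" + "0"
= binarize(1) + "1" + "0" + "0" + "0" + "0"
= "1" + "1" + "0" + "0" + "0" + "0"
= "110000"


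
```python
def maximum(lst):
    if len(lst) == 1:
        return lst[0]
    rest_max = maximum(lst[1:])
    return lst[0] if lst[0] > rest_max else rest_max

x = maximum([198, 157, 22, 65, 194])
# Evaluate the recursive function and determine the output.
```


maximum([198, 157, 22, 65, 194])
= compare 198 with maximum([157, 22, 65, 194])
= compare 157 with maximum([22, 65, 194])
= compare 22 with maximum([65, 194])
= compare 65 with maximum([194])
Base: maximum([194]) = 194
compare 65 with 194: max = 194
compare 22 with 194: max = 194
compare 157 with 194: max = 194
compare 198 with 194: max = 198
= 198


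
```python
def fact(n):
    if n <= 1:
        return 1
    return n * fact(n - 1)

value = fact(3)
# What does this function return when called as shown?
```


fact(3)
= 3 * fact(2)
= 3 * 2 * fact(1)
= 3 * 2 * 1
= 6


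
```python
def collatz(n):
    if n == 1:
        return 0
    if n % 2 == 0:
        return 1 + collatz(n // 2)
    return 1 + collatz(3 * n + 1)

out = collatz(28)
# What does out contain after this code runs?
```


collatz(28)
28 is even -> collatz(14)
14 is even -> collatz(7)
7 is odd -> 3*7+1 = 22 -> collatz(22)
22 is even -> collatz(11)
11 is odd -> 3*11+1 = 34 -> collatz(34)
34 is even -> collatz(17)
17 is odd -> 3*17+1 = 52 -> collatz(52)
52 is even -> collatz(26)
26 is even -> collatz(13)
13 is odd -> 3*13+1 = 40 -> collatz(40)
40 is even -> collatz(20)
20 is even -> collatz(10)
10 is even -> collatz(5)
5 is odd -> 3*5+1 = 16 -> collatz(16)
16 is even -> collatz(8)
8 is even -> collatz(4)
4 is even -> collatz(2)
2 is even -> collatz(1)
Reached 1 after 18 steps
= 18
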